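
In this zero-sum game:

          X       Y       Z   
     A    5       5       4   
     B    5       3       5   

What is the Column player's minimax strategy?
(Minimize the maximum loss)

Column should play X or Y or Z (all achieve the minimum), value = 5

Work:
Column player minimizes Row's maximum payoff:
Column X: max payoff to Row = 5
Column Y: max payoff to Row = 5
Column Z: max payoff to Row = 5
Minimum is 5, achieved by columns X, Y, Z (tied).
Each of X or Y or Z is a minimax strategy.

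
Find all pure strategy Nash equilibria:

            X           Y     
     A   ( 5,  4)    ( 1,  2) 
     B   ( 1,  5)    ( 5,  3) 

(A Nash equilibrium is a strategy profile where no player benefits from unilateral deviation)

Nash equilibrium: (A, X)

Work:
Best responses:
  P1 vs X: payoffs [5, 1] → best response A (payoff 5)
  P1 vs Y: payoffs [1, 5] → best response B (payoff 5)
  P2 vs A: payoffs [4, 2] → best response X (payoff 4)
  P2 vs B: payoffs [5, 3] → best response X (payoff 5)
Mutual best responses: (A,X) → Nash equilibria.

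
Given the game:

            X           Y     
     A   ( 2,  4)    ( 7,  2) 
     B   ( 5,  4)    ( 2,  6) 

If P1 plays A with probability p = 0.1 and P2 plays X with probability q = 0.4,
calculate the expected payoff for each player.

E[P1] = 3.38, E[P2] = 4.96

Work:
E[P1] = p·q·π₁(A,X) + p·(1-q)·π₁(A,Y) + (1-p)·q·π₁(B,X) + (1-p)·(1-q)·π₁(B,Y)
= 0.1·0.4·2 + 0.1·0.6·7 + 0.9·0.4·5 + 0.9·0.6·2
= 3.38

E[P2] = 4.96 (similar calculation)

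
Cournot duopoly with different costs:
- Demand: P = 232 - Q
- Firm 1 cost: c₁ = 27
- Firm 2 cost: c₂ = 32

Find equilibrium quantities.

q₁* = 70.0, q₂* = 65.0

Work:
Reaction: q₁ = (232 - 27 - q₂)/2
Reaction: q₂ = (232 - 32 - q₁)/2
Solve simultaneously:
q₁* = (232 - 2×27 + 32)/3 = 70.0
q₂* = (232 - 2×32 + 27)/3 = 65.0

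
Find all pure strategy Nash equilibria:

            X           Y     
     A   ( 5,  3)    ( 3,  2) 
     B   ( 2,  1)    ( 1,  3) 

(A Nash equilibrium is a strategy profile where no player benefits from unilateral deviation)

Nash equilibrium: (A, X)

Work:
Best responses:
  P1 vs X: payoffs [5, 2] → best response A (payoff 5)
  P1 vs Y: payoffs [3, 1] → best response A (payoff 3)
  P2 vs A: payoffs [3, 2] → best response X (payoff 3)
  P2 vs B: payoffs [1, 3] → best response Y (payoff 3)
Mutual best responses: (A,X) → Nash equilibria.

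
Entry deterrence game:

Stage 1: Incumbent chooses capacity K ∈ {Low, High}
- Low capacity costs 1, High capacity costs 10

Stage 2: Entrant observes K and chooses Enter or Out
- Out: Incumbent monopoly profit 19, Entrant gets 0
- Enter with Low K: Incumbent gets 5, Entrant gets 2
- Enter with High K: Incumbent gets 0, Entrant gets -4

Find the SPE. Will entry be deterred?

SPE: (High, Enter|Low, Out|High); Entry deterred. Incumbent net profit = 9

Work:
After Low K: Entrant enters (2 > 0)
After High K: Entrant stays out (-4 < 0)
Incumbent: Low → 5−1=4, High → 19−10=9
Incumbent chooses High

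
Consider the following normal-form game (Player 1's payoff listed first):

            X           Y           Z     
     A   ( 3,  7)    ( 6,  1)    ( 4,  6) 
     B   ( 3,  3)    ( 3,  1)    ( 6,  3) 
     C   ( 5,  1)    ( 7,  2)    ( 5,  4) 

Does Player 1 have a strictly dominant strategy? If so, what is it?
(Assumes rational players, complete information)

No strictly dominant strategy exists for Player 1

Work:
A strategy strictly dominates another if it gives a strictly higher payoff against every opponent action. Compare each pair of P1's strategies column-by-column:
  A vs B: [3 vs 3, 6 vs 3, 4 vs 6] → A does not strictly dominate B (column X: 3 ≤ 3)
  A vs C: [3 vs 5, 6 vs 7, 4 vs 5] → A does not strictly dominate C (column X: 3 ≤ 5)
  B vs A: [3 vs 3, 3 vs 6, 6 vs 4] → B does not strictly dominate A (column X: 3 ≤ 3)
  B vs C: [3 vs 5, 3 vs 7, 6 vs 5] → B does not strictly dominate C (column X: 3 ≤ 5)
  C vs A: [5 vs 3, 7 vs 6, 5 vs 4] → C strictly dominates A
  C vs B: [5 vs 3, 7 vs 3, 5 vs 6] → C does not strictly dominate B (column Z: 5 ≤ 6)
No single strategy strictly dominates all others → no strictly dominant strategy.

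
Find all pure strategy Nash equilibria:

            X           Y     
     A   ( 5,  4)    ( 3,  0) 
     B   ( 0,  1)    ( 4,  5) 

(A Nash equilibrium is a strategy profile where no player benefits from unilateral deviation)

Nash equilibrium: (A, X), (B, Y)

Work:
Best responses:
  P1 vs X: payoffs [5, 0] → best response A (payoff 5)
  P1 vs Y: payoffs [3, 4] → best response B (payoff 4)
  P2 vs A: payoffs [4, 0] → best response X (payoff 4)
  P2 vs B: payoffs [1, 5] → best response Y (payoff 5)
Mutual best responses: (A,X), (B,Y) → Nash equilibria.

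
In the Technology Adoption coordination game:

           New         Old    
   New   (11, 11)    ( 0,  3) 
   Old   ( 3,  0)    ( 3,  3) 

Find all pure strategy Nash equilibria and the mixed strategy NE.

Pure NE: (New, New) and (Old, Old); Mixed NE: p = 0.2727, q = 0.2727

Work:
Check pure NE:
(New, New): (11, 11) - no unilateral deviation beneficial
(Old, Old): (3, 3) - no unilateral deviation beneficial
Mixed NE: P1 plays New with p = 0.2727, P2 plays New with q = 0.2727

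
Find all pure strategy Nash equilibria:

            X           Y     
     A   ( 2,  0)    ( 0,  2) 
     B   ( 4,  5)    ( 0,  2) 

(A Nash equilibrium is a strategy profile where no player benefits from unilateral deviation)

Nash equilibrium: (A, Y), (B, X)

Work:
Best responses:
  P1 vs X: payoffs [2, 4] → best response B (payoff 4)
  P1 vs Y: payoffs [0, 0] → best response A/B (payoff 0)
  P2 vs A: payoffs [0, 2] → best response Y (payoff 2)
  P2 vs B: payoffs [5, 2] → best response X (payoff 5)
Mutual best responses: (A,Y), (B,X) → Nash equilibria.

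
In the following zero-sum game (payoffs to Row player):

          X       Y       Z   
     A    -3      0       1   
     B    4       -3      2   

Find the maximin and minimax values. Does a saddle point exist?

Maximin = -3, Minimax = 0, Saddle: False

Work:
Row minimums: [-3, -3] → maximin = -3
Column maximums: [4, 0, 2] → minimax = 0
No saddle point (maximin ≠ minimax). Mixed strategy needed.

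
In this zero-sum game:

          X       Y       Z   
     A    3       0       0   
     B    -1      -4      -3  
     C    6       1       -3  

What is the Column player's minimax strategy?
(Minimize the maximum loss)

Column should play Z, value = 0

Work:
Column player minimizes Row's maximum payoff:
Column X: max payoff to Row = 6
Column Y: max payoff to Row = 1
Column Z: max payoff to Row = 0
Minimum is 0, achieved by column Z.
Minimax strategy: Z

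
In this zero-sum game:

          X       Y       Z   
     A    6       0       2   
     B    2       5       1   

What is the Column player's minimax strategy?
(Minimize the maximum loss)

Column should play Z, value = 2

Work:
Column player minimizes Row's maximum payoff:
Column X: max payoff to Row = 6
Column Y: max payoff to Row = 5
Column Z: max payoff to Row = 2
Minimum is 2, achieved by column Z.
Minimax strategy: Z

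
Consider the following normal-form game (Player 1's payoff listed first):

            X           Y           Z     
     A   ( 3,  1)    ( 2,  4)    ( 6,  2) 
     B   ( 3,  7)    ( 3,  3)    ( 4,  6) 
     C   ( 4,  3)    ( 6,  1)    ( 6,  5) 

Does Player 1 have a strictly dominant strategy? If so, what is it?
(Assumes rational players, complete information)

No strictly dominant strategy exists for Player 1

Work:
A strategy strictly dominates another if it gives a strictly higher payoff against every opponent action. Compare each pair of P1's strategies column-by-column:
  A vs B: [3 vs 3, 2 vs 3, 6 vs 4] → A does not strictly dominate B (column X: 3 ≤ 3)
  A vs C: [3 vs 4, 2 vs 6, 6 vs 6] → A does not strictly dominate C (column X: 3 ≤ 4)
  B vs A: [3 vs 3, 3 vs 2, 4 vs 6] → B does not strictly dominate A (column X: 3 ≤ 3)
  B vs C: [3 vs 4, 3 vs 6, 4 vs 6] → B does not strictly dominate C (column X: 3 ≤ 4)
  C vs A: [4 vs 3, 6 vs 2, 6 vs 6] → C does not strictly dominate A (column Z: 6 ≤ 6)
  C vs B: [4 vs 3, 6 vs 3, 6 vs 4] → C strictly dominates B
No single strategy strictly dominates all others → no strictly dominant strategy.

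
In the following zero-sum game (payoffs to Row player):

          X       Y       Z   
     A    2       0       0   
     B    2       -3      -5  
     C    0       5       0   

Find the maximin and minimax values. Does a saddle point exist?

Maximin = 0, Minimax = 0, Saddle: True

Work:
Row minimums: [0, -5, 0] → maximin = 0
Column maximums: [2, 5, 0] → minimax = 0
Saddle point exists! Game value = 0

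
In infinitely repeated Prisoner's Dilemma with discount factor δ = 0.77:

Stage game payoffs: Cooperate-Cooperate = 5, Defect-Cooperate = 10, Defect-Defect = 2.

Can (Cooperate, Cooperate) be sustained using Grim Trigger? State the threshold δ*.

δ* = 0.625; since δ = 0.77 ≥ 0.625, cooperation can be sustained

Work:
For Grim Trigger:
Cooperate forever: 5/(1-δ)
Defect then punished: 10 + 2·δ/(1-δ)
Need: 5/(1-δ) ≥ 10 + 2·δ/(1-δ)
Solving: δ ≥ (T-R)/(T-P) = (10-5)/(10-2) = 0.625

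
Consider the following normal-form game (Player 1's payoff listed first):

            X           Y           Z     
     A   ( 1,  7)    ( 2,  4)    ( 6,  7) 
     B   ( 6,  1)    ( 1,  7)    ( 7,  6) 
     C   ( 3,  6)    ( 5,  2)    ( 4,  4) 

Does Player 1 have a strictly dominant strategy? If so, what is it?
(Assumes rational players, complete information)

No strictly dominant strategy exists for Player 1

Work:
A strategy strictly dominates another if it gives a strictly higher payoff against every opponent action. Compare each pair of P1's strategies column-by-column:
  A vs B: [1 vs 6, 2 vs 1, 6 vs 7] → A does not strictly dominate B (column X: 1 ≤ 6)
  A vs C: [1 vs 3, 2 vs 5, 6 vs 4] → A does not strictly dominate C (column X: 1 ≤ 3)
  B vs A: [6 vs 1, 1 vs 2, 7 vs 6] → B does not strictly dominate A (column Y: 1 ≤ 2)
  B vs C: [6 vs 3, 1 vs 5, 7 vs 4] → B does not strictly dominate C (column Y: 1 ≤ 5)
  C vs A: [3 vs 1, 5 vs 2, 4 vs 6] → C does not strictly dominate A (column Z: 4 ≤ 6)
  C vs B: [3 vs 6, 5 vs 1, 4 vs 7] → C does not strictly dominate B (column X: 3 ≤ 6)
No single strategy strictly dominates all others → no strictly dominant strategy.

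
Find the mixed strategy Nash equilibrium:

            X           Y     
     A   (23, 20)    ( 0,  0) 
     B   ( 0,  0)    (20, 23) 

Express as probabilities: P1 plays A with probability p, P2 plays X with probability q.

p = 0.5349, q = 0.4651

Work:
Find probabilities that make opponent indifferent:
P2 chooses q to make P1 indifferent between A and B
P1 chooses p to make P2 indifferent between X and Y
Mixed NE: P1 plays (A: 0.5349, B: 0.4651), P2 plays (X: 0.4651, Y: 0.5349)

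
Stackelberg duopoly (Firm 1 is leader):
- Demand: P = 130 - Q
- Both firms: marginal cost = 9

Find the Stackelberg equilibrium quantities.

q₁* (leader) = 60.5, q₂* (follower) = 30.25

Work:
Follower's reaction: q₂ = (a - c - q₁)/2
Leader substitutes: π₁ = q₁·(a - q₁ - (a-c-q₁)/2 - c)
FOC: q₁* = (130 - 9)/2 = 60.50
Then: q₂* = (130 - 9 - 60.5)/2 = 30.25
Leader has first-mover advantage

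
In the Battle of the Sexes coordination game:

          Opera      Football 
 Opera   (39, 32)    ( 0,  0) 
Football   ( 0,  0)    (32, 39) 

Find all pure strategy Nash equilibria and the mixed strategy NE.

Pure NE: (Opera, Opera) and (Football, Football); Mixed NE: p = 0.5493, q = 0.4507

Work:
Check pure NE:
(Opera, Opera): (39, 32) - no unilateral deviation beneficial
(Football, Football): (32, 39) - no unilateral deviation beneficial
Mixed NE: P1 plays Opera with p = 0.5493, P2 plays Opera with q = 0.4507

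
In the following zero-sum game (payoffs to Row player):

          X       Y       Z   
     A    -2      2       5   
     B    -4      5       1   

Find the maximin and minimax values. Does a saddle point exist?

Maximin = -2, Minimax = -2, Saddle: True

Work:
Row minimums: [-2, -4] → maximin = -2
Column maximums: [-2, 5, 5] → minimax = -2
Saddle point exists! Game value = -2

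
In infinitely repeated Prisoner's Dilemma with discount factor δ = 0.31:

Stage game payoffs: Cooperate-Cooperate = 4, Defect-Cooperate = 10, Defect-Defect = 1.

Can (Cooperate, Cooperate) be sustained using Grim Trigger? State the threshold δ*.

δ* = 0.6667; since δ = 0.31 < 0.6667, cooperation cannot be sustained

Work:
For Grim Trigger:
Cooperate forever: 4/(1-δ)
Defect then punished: 10 + 1·δ/(1-δ)
Need: 4/(1-δ) ≥ 10 + 1·δ/(1-δ)
Solving: δ ≥ (T-R)/(T-P) = (10-4)/(10-1) = 0.6667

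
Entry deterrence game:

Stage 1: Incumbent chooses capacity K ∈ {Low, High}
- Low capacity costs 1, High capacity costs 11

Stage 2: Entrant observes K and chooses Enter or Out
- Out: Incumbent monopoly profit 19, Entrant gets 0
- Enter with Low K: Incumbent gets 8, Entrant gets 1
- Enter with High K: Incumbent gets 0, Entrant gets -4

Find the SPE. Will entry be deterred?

SPE: (High, Enter|Low, Out|High); Entry deterred. Incumbent net profit = 8

Work:
After Low K: Entrant enters (1 > 0)
After High K: Entrant stays out (-4 < 0)
Incumbent: Low → 8−1=7, High → 19−11=8
Incumbent chooses High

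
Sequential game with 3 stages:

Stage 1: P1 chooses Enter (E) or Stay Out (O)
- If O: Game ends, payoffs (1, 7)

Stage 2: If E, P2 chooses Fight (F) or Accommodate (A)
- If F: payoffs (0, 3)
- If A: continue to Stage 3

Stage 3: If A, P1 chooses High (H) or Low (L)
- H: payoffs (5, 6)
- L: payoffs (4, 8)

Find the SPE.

SPE: (E, A, H); Outcome (5, 6)

Work:
Stage 3: P1 chooses H (5 vs 4)
Stage 2: P2: F->3, A->6 (anticipating H). Choose A
Stage 1: P1: O->1, E->5 (anticipating A, H). Choose E
SPE path: E -> A -> H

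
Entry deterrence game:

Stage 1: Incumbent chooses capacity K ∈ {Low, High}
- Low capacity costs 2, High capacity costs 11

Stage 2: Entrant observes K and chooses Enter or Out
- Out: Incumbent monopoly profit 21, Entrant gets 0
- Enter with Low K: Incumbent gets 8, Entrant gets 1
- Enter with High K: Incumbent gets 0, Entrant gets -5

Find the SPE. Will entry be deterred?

SPE: (High, Enter|Low, Out|High); Entry deterred. Incumbent net profit = 10

Work:
After Low K: Entrant enters (1 > 0)
After High K: Entrant stays out (-5 < 0)
Incumbent: Low → 8−2=6, High → 21−11=10
Incumbent chooses High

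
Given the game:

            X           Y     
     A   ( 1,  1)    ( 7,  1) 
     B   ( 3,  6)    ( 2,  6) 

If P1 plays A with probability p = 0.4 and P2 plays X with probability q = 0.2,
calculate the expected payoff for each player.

E[P1] = 3.64, E[P2] = 4.0

Work:
E[P1] = p·q·π₁(A,X) + p·(1-q)·π₁(A,Y) + (1-p)·q·π₁(B,X) + (1-p)·(1-q)·π₁(B,Y)
= 0.4·0.2·1 + 0.4·0.8·7 + 0.6·0.2·3 + 0.6·0.8·2
= 3.64

E[P2] = 4.0 (similar calculation)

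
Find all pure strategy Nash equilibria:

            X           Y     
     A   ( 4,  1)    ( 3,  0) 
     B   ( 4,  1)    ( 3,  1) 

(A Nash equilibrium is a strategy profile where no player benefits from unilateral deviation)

Nash equilibrium: (A, X), (B, X), (B, Y)

Work:
Best responses:
  P1 vs X: payoffs [4, 4] → best response A/B (payoff 4)
  P1 vs Y: payoffs [3, 3] → best response A/B (payoff 3)
  P2 vs A: payoffs [1, 0] → best response X (payoff 1)
  P2 vs B: payoffs [1, 1] → best response X/Y (payoff 1)
Mutual best responses: (A,X), (B,X), (B,Y) → Nash equilibria.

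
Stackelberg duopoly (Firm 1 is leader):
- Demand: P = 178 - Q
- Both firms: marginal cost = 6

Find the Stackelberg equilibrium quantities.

q₁* (leader) = 86.0, q₂* (follower) = 43.0

Work:
Follower's reaction: q₂ = (a - c - q₁)/2
Leader substitutes: π₁ = q₁·(a - q₁ - (a-c-q₁)/2 - c)
FOC: q₁* = (178 - 6)/2 = 86.00
Then: q₂* = (178 - 6 - 86.0)/2 = 43.00
Leader has first-mover advantage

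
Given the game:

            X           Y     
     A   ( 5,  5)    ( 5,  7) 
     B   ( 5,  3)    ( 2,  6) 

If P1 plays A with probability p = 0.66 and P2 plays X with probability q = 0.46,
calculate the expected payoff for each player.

E[P1] = 4.4492, E[P2] = 5.5836

Work:
E[P1] = p·q·π₁(A,X) + p·(1-q)·π₁(A,Y) + (1-p)·q·π₁(B,X) + (1-p)·(1-q)·π₁(B,Y)
= 0.66·0.46·5 + 0.66·0.54·5 + 0.34·0.46·5 + 0.34·0.54·2
= 4.4492

E[P2] = 5.5836 (similar calculation)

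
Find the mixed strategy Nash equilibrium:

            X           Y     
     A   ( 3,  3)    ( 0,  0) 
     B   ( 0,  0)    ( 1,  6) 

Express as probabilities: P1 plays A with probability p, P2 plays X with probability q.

p = 0.6667, q = 0.25

Work:
Find probabilities that make opponent indifferent:
P2 chooses q to make P1 indifferent between A and B
P1 chooses p to make P2 indifferent between X and Y
Mixed NE: P1 plays (A: 0.6667, B: 0.3333), P2 plays (X: 0.25, Y: 0.75)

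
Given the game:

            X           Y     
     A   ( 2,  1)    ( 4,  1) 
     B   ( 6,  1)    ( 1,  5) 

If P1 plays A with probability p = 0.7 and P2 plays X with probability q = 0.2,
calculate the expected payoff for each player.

E[P1] = 3.12, E[P2] = 1.96

Work:
E[P1] = p·q·π₁(A,X) + p·(1-q)·π₁(A,Y) + (1-p)·q·π₁(B,X) + (1-p)·(1-q)·π₁(B,Y)
= 0.7·0.2·2 + 0.7·0.8·4 + 0.3·0.2·6 + 0.3·0.8·1
= 3.12

E[P2] = 1.96 (similar calculation)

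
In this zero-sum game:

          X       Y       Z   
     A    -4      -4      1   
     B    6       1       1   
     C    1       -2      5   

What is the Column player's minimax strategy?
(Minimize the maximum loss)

Column should play Y, value = 1

Work:
Column player minimizes Row's maximum payoff:
Column X: max payoff to Row = 6
Column Y: max payoff to Row = 1
Column Z: max payoff to Row = 5
Minimum is 1, achieved by column Y.
Minimax strategy: Y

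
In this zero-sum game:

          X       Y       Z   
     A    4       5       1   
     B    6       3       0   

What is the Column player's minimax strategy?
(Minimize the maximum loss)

Column should play Z, value = 1

Work:
Column player minimizes Row's maximum payoff:
Column X: max payoff to Row = 6
Column Y: max payoff to Row = 5
Column Z: max payoff to Row = 1
Minimum is 1, achieved by column Z.
Minimax strategy: Z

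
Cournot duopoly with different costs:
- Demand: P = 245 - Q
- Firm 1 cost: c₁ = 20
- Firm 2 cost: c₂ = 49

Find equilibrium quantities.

q₁* = 84.67, q₂* = 55.67

Work:
Reaction: q₁ = (245 - 20 - q₂)/2
Reaction: q₂ = (245 - 49 - q₁)/2
Solve simultaneously:
q₁* = (245 - 2×20 + 49)/3 = 84.67
q₂* = (245 - 2×49 + 20)/3 = 55.67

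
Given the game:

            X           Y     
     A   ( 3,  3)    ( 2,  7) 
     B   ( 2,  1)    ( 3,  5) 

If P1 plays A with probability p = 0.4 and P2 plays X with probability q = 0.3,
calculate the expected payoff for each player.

E[P1] = 2.54, E[P2] = 4.6

Work:
E[P1] = p·q·π₁(A,X) + p·(1-q)·π₁(A,Y) + (1-p)·q·π₁(B,X) + (1-p)·(1-q)·π₁(B,Y)
= 0.4·0.3·3 + 0.4·0.7·2 + 0.6·0.3·2 + 0.6·0.7·3
= 2.54

E[P2] = 4.6 (similar calculation)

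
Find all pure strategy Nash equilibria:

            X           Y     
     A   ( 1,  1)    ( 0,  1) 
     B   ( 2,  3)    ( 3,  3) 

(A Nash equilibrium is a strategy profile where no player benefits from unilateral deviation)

Nash equilibrium: (B, X), (B, Y)

Work:
Best responses:
  P1 vs X: payoffs [1, 2] → best response B (payoff 2)
  P1 vs Y: payoffs [0, 3] → best response B (payoff 3)
  P2 vs A: payoffs [1, 1] → best response X/Y (payoff 1)
  P2 vs B: payoffs [3, 3] → best response X/Y (payoff 3)
Mutual best responses: (B,X), (B,Y) → Nash equilibria.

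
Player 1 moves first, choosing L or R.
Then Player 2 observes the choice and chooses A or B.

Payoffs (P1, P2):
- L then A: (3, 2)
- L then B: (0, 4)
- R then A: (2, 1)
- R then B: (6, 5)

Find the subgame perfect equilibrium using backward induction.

P1 plays R, P2 plays B after L and B after R; Payoff (6, 5)

Work:
Backward induction:
After L: P2 chooses B → P1 gets 0
After R: P2 chooses B → P1 gets 6
P1 chooses R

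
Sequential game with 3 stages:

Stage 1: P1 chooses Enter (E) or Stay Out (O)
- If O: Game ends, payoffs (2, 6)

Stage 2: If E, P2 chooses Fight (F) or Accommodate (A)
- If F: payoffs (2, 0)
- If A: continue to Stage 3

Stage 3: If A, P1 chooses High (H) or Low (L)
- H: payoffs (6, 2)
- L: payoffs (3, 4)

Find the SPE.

SPE: (E, A, H); Outcome (6, 2)

Work:
Stage 3: P1 chooses H (6 vs 3)
Stage 2: P2: F->0, A->2 (anticipating H). Choose A
Stage 1: P1: O->2, E->6 (anticipating A, H). Choose E
SPE path: E -> A -> H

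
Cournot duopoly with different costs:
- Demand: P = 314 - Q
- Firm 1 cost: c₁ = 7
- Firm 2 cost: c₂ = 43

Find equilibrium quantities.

q₁* = 114.33, q₂* = 78.33

Work:
Reaction: q₁ = (314 - 7 - q₂)/2
Reaction: q₂ = (314 - 43 - q₁)/2
Solve simultaneously:
q₁* = (314 - 2×7 + 43)/3 = 114.33
q₂* = (314 - 2×43 + 7)/3 = 78.33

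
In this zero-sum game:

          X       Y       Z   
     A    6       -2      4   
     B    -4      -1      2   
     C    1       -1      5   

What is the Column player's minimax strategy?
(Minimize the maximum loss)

Column should play Y, value = -1

Work:
Column player minimizes Row's maximum payoff:
Column X: max payoff to Row = 6
Column Y: max payoff to Row = -1
Column Z: max payoff to Row = 5
Minimum is -1, achieved by column Y.
Minimax strategy: Y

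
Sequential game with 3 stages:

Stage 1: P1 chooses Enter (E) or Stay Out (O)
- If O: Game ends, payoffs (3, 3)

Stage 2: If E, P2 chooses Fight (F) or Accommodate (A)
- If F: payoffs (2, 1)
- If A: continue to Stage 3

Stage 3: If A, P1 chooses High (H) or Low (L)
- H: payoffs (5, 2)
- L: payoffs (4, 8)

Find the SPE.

SPE: (E, A, H); Outcome (5, 2)

Work:
Stage 3: P1 chooses H (5 vs 4)
Stage 2: P2: F->1, A->2 (anticipating H). Choose A
Stage 1: P1: O->3, E->5 (anticipating A, H). Choose E
SPE path: E -> A -> H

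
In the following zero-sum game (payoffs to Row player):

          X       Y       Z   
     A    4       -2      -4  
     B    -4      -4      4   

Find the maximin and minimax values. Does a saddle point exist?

Maximin = -4, Minimax = -2, Saddle: False

Work:
Row minimums: [-4, -4] → maximin = -4
Column maximums: [4, -2, 4] → minimax = -2
No saddle point (maximin ≠ minimax). Mixed strategy needed.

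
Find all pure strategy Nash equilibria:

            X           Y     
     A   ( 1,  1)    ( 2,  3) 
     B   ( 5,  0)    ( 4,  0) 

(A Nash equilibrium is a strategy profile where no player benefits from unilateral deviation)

Nash equilibrium: (B, X), (B, Y)

Work:
Best responses:
  P1 vs X: payoffs [1, 5] → best response B (payoff 5)
  P1 vs Y: payoffs [2, 4] → best response B (payoff 4)
  P2 vs A: payoffs [1, 3] → best response Y (payoff 3)
  P2 vs B: payoffs [0, 0] → best response X/Y (payoff 0)
Mutual best responses: (B,X), (B,Y) → Nash equilibria.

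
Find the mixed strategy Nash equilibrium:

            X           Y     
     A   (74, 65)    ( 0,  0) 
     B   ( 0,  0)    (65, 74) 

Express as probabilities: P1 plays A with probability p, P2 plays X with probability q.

p = 0.5324, q = 0.4676

Work:
Find probabilities that make opponent indifferent:
P2 chooses q to make P1 indifferent between A and B
P1 chooses p to make P2 indifferent between X and Y
Mixed NE: P1 plays (A: 0.5324, B: 0.4676), P2 plays (X: 0.4676, Y: 0.5324)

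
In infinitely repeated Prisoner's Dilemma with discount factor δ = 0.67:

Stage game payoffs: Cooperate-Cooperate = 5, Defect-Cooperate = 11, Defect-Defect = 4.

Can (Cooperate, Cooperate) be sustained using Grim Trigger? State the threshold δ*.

δ* = 0.8571; since δ = 0.67 < 0.8571, cooperation cannot be sustained

Work:
For Grim Trigger:
Cooperate forever: 5/(1-δ)
Defect then punished: 11 + 4·δ/(1-δ)
Need: 5/(1-δ) ≥ 11 + 4·δ/(1-δ)
Solving: δ ≥ (T-R)/(T-P) = (11-5)/(11-4) = 0.8571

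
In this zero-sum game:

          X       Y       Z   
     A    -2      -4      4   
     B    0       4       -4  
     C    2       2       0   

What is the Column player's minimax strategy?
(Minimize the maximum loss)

Column should play X, value = 2

Work:
Column player minimizes Row's maximum payoff:
Column X: max payoff to Row = 2
Column Y: max payoff to Row = 4
Column Z: max payoff to Row = 4
Minimum is 2, achieved by column X.
Minimax strategy: X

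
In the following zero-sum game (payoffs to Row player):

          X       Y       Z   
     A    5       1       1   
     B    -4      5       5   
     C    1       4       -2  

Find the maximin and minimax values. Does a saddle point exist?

Maximin = 1, Minimax = 5, Saddle: False

Work:
Row minimums: [1, -4, -2] → maximin = 1
Column maximums: [5, 5, 5] → minimax = 5
No saddle point (maximin ≠ minimax). Mixed strategy needed.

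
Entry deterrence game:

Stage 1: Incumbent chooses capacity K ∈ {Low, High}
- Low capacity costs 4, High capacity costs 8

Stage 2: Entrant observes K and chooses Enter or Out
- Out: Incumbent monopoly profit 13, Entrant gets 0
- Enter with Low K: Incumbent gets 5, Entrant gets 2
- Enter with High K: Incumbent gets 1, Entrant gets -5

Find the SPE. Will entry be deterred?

SPE: (High, Enter|Low, Out|High); Entry deterred. Incumbent net profit = 5

Work:
After Low K: Entrant enters (2 > 0)
After High K: Entrant stays out (-5 < 0)
Incumbent: Low → 5−4=1, High → 13−8=5
Incumbent chooses High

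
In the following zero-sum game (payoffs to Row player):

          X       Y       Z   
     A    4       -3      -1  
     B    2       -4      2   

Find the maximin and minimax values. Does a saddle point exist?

Maximin = -3, Minimax = -3, Saddle: True

Work:
Row minimums: [-3, -4] → maximin = -3
Column maximums: [4, -3, 2] → minimax = -3
Saddle point exists! Game value = -3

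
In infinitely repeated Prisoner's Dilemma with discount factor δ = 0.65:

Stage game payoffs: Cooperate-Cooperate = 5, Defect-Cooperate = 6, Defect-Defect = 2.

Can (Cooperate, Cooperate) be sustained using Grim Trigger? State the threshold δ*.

δ* = 0.25; since δ = 0.65 ≥ 0.25, cooperation can be sustained

Work:
For Grim Trigger:
Cooperate forever: 5/(1-δ)
Defect then punished: 6 + 2·δ/(1-δ)
Need: 5/(1-δ) ≥ 6 + 2·δ/(1-δ)
Solving: δ ≥ (T-R)/(T-P) = (6-5)/(6-2) = 0.25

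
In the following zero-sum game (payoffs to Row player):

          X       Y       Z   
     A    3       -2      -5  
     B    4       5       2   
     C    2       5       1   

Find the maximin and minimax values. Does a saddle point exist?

Maximin = 2, Minimax = 2, Saddle: True

Work:
Row minimums: [-5, 2, 1] → maximin = 2
Column maximums: [4, 5, 2] → minimax = 2
Saddle point exists! Game value = 2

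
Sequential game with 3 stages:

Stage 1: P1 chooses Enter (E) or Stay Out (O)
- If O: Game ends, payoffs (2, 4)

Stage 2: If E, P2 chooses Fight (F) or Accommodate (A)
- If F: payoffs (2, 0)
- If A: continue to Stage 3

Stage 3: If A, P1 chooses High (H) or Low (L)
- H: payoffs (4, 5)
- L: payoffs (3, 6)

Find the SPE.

SPE: (E, A, H); Outcome (4, 5)

Work:
Stage 3: P1 chooses H (4 vs 3)
Stage 2: P2: F->0, A->5 (anticipating H). Choose A
Stage 1: P1: O->2, E->4 (anticipating A, H). Choose E
SPE path: E -> A -> H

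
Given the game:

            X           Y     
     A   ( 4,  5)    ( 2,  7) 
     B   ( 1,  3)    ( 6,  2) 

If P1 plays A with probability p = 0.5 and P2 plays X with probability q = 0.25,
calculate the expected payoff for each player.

E[P1] = 3.625, E[P2] = 4.375

Work:
E[P1] = p·q·π₁(A,X) + p·(1-q)·π₁(A,Y) + (1-p)·q·π₁(B,X) + (1-p)·(1-q)·π₁(B,Y)
= 0.5·0.25·4 + 0.5·0.75·2 + 0.5·0.25·1 + 0.5·0.75·6
= 3.625

E[P2] = 4.375 (similar calculation)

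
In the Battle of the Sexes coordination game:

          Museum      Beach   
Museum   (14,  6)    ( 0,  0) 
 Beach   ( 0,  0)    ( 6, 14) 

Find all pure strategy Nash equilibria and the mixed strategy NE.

Pure NE: (Museum, Museum) and (Beach, Beach); Mixed NE: p = 0.7, q = 0.3

Work:
Check pure NE:
(Museum, Museum): (14, 6) - no unilateral deviation beneficial
(Beach, Beach): (6, 14) - no unilateral deviation beneficial
Mixed NE: P1 plays Museum with p = 0.7, P2 plays Museum with q = 0.3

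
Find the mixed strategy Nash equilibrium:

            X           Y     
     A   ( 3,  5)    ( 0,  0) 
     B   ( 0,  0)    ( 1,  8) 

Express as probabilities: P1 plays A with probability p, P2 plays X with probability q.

p = 0.6154, q = 0.25

Work:
Find probabilities that make opponent indifferent:
P2 chooses q to make P1 indifferent between A and B
P1 chooses p to make P2 indifferent between X and Y
Mixed NE: P1 plays (A: 0.6154, B: 0.3846), P2 plays (X: 0.25, Y: 0.75)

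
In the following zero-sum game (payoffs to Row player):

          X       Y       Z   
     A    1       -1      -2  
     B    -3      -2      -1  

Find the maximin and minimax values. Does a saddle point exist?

Maximin = -2, Minimax = -1, Saddle: False

Work:
Row minimums: [-2, -3] → maximin = -2
Column maximums: [1, -1, -1] → minimax = -1
No saddle point (maximin ≠ minimax). Mixed strategy needed.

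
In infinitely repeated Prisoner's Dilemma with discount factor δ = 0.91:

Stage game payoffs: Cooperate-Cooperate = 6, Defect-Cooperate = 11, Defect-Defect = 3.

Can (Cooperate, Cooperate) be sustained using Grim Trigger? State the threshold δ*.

δ* = 0.625; since δ = 0.91 ≥ 0.625, cooperation can be sustained

Work:
For Grim Trigger:
Cooperate forever: 6/(1-δ)
Defect then punished: 11 + 3·δ/(1-δ)
Need: 6/(1-δ) ≥ 11 + 3·δ/(1-δ)
Solving: δ ≥ (T-R)/(T-P) = (11-6)/(11-3) = 0.625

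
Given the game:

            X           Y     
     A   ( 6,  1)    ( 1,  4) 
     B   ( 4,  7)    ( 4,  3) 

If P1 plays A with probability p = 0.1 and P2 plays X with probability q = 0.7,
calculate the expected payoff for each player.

E[P1] = 4.05, E[P2] = 5.41

Work:
E[P1] = p·q·π₁(A,X) + p·(1-q)·π₁(A,Y) + (1-p)·q·π₁(B,X) + (1-p)·(1-q)·π₁(B,Y)
= 0.1·0.7·6 + 0.1·0.3·1 + 0.9·0.7·4 + 0.9·0.3·4
= 4.05

E[P2] = 5.41 (similar calculation)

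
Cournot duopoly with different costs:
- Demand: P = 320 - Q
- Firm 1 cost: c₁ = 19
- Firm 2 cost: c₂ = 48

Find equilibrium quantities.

q₁* = 110.0, q₂* = 81.0

Work:
Reaction: q₁ = (320 - 19 - q₂)/2
Reaction: q₂ = (320 - 48 - q₁)/2
Solve simultaneously:
q₁* = (320 - 2×19 + 48)/3 = 110.0
q₂* = (320 - 2×48 + 19)/3 = 81.0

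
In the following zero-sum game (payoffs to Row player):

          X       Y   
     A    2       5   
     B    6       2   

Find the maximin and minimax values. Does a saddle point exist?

Maximin = 2, Minimax = 5, Saddle: False

Work:
Row minimums: [2, 2] → maximin = 2
Column maximums: [6, 5] → minimax = 5
No saddle point (maximin ≠ minimax). Mixed strategy needed.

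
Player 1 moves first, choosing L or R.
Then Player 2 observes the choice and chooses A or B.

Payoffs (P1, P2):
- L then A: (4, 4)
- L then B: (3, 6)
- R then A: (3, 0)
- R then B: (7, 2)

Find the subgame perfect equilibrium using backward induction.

P1 plays R, P2 plays B after L and B after R; Payoff (7, 2)

Work:
Backward induction:
After L: P2 chooses B → P1 gets 3
After R: P2 chooses B → P1 gets 7
P1 chooses R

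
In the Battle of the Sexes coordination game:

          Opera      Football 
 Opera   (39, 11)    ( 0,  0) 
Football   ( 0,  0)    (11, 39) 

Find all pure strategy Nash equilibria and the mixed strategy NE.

Pure NE: (Opera, Opera) and (Football, Football); Mixed NE: p = 0.78, q = 0.22

Work:
Check pure NE:
(Opera, Opera): (39, 11) - no unilateral deviation beneficial
(Football, Football): (11, 39) - no unilateral deviation beneficial
Mixed NE: P1 plays Opera with p = 0.78, P2 plays Opera with q = 0.22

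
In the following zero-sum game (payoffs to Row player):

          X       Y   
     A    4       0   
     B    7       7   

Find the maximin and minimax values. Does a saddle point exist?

Maximin = 7, Minimax = 7, Saddle: True

Work:
Row minimums: [0, 7] → maximin = 7
Column maximums: [7, 7] → minimax = 7
Saddle point exists! Game value = 7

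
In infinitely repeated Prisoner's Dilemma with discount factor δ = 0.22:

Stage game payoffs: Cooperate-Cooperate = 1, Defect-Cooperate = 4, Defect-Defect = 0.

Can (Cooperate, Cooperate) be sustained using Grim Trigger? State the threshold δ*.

δ* = 0.75; since δ = 0.22 < 0.75, cooperation cannot be sustained

Work:
For Grim Trigger:
Cooperate forever: 1/(1-δ)
Defect then punished: 4 + 0·δ/(1-δ)
Need: 1/(1-δ) ≥ 4 + 0·δ/(1-δ)
Solving: δ ≥ (T-R)/(T-P) = (4-1)/(4-0) = 0.75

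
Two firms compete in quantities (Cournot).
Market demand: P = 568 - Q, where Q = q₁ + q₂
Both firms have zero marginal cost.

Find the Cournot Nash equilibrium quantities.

q₁* = q₂* = 189.33; P* = 189.33

Work:
Profit: π_i = P·q_i = (a - q_i - q_j)·q_i
FOC: ∂π_i/∂q_i = a - 2q_i - q_j = 0
Reaction function: q_i = (568 - q_j)/2
Symmetry: q* = 568/3 = 189.33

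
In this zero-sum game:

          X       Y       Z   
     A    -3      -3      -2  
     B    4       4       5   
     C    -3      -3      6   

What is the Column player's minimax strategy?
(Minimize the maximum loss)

Column should play X or Y (all achieve the minimum), value = 4

Work:
Column player minimizes Row's maximum payoff:
Column X: max payoff to Row = 4
Column Y: max payoff to Row = 4
Column Z: max payoff to Row = 6
Minimum is 4, achieved by columns X, Y (tied).
Each of X or Y is a minimax strategy.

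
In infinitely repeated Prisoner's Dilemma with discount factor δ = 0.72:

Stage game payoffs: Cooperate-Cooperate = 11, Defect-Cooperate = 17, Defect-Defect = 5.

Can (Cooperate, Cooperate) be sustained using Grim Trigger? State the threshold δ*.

δ* = 0.5; since δ = 0.72 ≥ 0.5, cooperation can be sustained

Work:
For Grim Trigger:
Cooperate forever: 11/(1-δ)
Defect then punished: 17 + 5·δ/(1-δ)
Need: 11/(1-δ) ≥ 17 + 5·δ/(1-δ)
Solving: δ ≥ (T-R)/(T-P) = (17-11)/(17-5) = 0.5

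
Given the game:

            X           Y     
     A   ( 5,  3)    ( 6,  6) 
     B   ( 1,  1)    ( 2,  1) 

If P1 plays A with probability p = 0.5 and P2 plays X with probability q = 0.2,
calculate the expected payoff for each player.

E[P1] = 3.8, E[P2] = 3.2

Work:
E[P1] = p·q·π₁(A,X) + p·(1-q)·π₁(A,Y) + (1-p)·q·π₁(B,X) + (1-p)·(1-q)·π₁(B,Y)
= 0.5·0.2·5 + 0.5·0.8·6 + 0.5·0.2·1 + 0.5·0.8·2
= 3.8

E[P2] = 3.2 (similar calculation)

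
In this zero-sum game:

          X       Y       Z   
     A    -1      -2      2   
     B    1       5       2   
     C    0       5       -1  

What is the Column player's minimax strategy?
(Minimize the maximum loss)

Column should play X, value = 1

Work:
Column player minimizes Row's maximum payoff:
Column X: max payoff to Row = 1
Column Y: max payoff to Row = 5
Column Z: max payoff to Row = 2
Minimum is 1, achieved by column X.
Minimax strategy: X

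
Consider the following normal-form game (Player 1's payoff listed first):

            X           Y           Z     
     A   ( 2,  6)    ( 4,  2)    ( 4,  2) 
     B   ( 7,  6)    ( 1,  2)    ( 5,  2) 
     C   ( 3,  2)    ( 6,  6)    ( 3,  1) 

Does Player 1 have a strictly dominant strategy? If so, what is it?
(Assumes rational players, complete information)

No strictly dominant strategy exists for Player 1

Work:
A strategy strictly dominates another if it gives a strictly higher payoff against every opponent action. Compare each pair of P1's strategies column-by-column:
  A vs B: [2 vs 7, 4 vs 1, 4 vs 5] → A does not strictly dominate B (column X: 2 ≤ 7)
  A vs C: [2 vs 3, 4 vs 6, 4 vs 3] → A does not strictly dominate C (column X: 2 ≤ 3)
  B vs A: [7 vs 2, 1 vs 4, 5 vs 4] → B does not strictly dominate A (column Y: 1 ≤ 4)
  B vs C: [7 vs 3, 1 vs 6, 5 vs 3] → B does not strictly dominate C (column Y: 1 ≤ 6)
  C vs A: [3 vs 2, 6 vs 4, 3 vs 4] → C does not strictly dominate A (column Z: 3 ≤ 4)
  C vs B: [3 vs 7, 6 vs 1, 3 vs 5] → C does not strictly dominate B (column X: 3 ≤ 7)
No single strategy strictly dominates all others → no strictly dominant strategy.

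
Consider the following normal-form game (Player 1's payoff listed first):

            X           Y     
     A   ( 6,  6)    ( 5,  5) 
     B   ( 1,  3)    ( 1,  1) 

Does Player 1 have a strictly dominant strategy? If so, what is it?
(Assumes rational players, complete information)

Yes, Player 1's strictly dominant strategy is A

Work:
A strategy strictly dominates another if it gives a strictly higher payoff against every opponent action. Compare each pair of P1's strategies column-by-column:
  A vs B: [6 vs 1, 5 vs 1] → A strictly dominates B
  B vs A: [1 vs 6, 1 vs 5] → B does not strictly dominate A (column X: 1 ≤ 6)
A strictly dominates every other strategy → strictly dominant.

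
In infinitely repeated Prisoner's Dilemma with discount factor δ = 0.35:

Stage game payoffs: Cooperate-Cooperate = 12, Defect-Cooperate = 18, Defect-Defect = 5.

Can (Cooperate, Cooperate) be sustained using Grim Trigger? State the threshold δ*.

δ* = 0.4615; since δ = 0.35 < 0.4615, cooperation cannot be sustained

Work:
For Grim Trigger:
Cooperate forever: 12/(1-δ)
Defect then punished: 18 + 5·δ/(1-δ)
Need: 12/(1-δ) ≥ 18 + 5·δ/(1-δ)
Solving: δ ≥ (T-R)/(T-P) = (18-12)/(18-5) = 0.4615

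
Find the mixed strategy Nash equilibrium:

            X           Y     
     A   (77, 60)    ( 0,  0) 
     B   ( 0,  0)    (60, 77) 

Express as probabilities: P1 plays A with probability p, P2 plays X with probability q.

p = 0.562, q = 0.438

Work:
Find probabilities that make opponent indifferent:
P2 chooses q to make P1 indifferent between A and B
P1 chooses p to make P2 indifferent between X and Y
Mixed NE: P1 plays (A: 0.562, B: 0.438), P2 plays (X: 0.438, Y: 0.562)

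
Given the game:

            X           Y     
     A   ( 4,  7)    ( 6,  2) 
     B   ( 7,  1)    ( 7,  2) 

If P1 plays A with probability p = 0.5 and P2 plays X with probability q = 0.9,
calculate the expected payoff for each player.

E[P1] = 5.6, E[P2] = 3.8

Work:
E[P1] = p·q·π₁(A,X) + p·(1-q)·π₁(A,Y) + (1-p)·q·π₁(B,X) + (1-p)·(1-q)·π₁(B,Y)
= 0.5·0.9·4 + 0.5·0.1·6 + 0.5·0.9·7 + 0.5·0.1·7
= 5.6

E[P2] = 3.8 (similar calculation)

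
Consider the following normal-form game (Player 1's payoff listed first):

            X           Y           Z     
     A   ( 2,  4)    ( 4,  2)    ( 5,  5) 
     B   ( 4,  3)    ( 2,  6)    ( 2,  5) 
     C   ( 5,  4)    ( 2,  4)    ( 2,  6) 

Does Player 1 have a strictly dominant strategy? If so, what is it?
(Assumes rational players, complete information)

No strictly dominant strategy exists for Player 1

Work:
A strategy strictly dominates another if it gives a strictly higher payoff against every opponent action. Compare each pair of P1's strategies column-by-column:
  A vs B: [2 vs 4, 4 vs 2, 5 vs 2] → A does not strictly dominate B (column X: 2 ≤ 4)
  A vs C: [2 vs 5, 4 vs 2, 5 vs 2] → A does not strictly dominate C (column X: 2 ≤ 5)
  B vs A: [4 vs 2, 2 vs 4, 2 vs 5] → B does not strictly dominate A (column Y: 2 ≤ 4)
  B vs C: [4 vs 5, 2 vs 2, 2 vs 2] → B does not strictly dominate C (column X: 4 ≤ 5)
  C vs A: [5 vs 2, 2 vs 4, 2 vs 5] → C does not strictly dominate A (column Y: 2 ≤ 4)
  C vs B: [5 vs 4, 2 vs 2, 2 vs 2] → C does not strictly dominate B (column Y: 2 ≤ 2)
No single strategy strictly dominates all others → no strictly dominant strategy.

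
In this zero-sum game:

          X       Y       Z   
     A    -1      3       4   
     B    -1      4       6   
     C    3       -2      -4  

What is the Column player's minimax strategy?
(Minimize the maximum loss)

Column should play X, value = 3

Work:
Column player minimizes Row's maximum payoff:
Column X: max payoff to Row = 3
Column Y: max payoff to Row = 4
Column Z: max payoff to Row = 6
Minimum is 3, achieved by column X.
Minimax strategy: X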